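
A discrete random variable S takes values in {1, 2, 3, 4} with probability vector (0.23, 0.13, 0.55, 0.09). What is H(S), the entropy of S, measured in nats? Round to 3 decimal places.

H(S) = −Σ p·ln p.
  −(0.23)·ln(0.23) = 0.3380
  −(0.13)·ln(0.13) = 0.2652
  −(0.55)·ln(0.55) = 0.3288
  −(0.09)·ln(0.09) = 0.2167
Sum: 0.3380 + 0.2652 + 0.3288 + 0.2167 = 1.149 nats.

1.149 nats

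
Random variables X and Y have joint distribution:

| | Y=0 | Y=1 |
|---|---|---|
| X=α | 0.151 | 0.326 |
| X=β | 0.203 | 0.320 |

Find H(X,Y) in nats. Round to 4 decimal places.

H(X,Y) = −Σ p(x,y)·ln p(x,y) over all 4 cells.
  cell (α,0): −0.151·ln0.151 = 0.28546
  cell (α,1): −0.326·ln0.326 = 0.36540
  cell (β,0): −0.203·ln0.203 = 0.32369
  cell (β,1): −0.320·ln0.320 = 0.36462
Sum = 1.3392 nats.

1.3392 nats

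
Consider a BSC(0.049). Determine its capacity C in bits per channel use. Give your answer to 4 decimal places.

Binary symmetric channel: C = 1 − h₂(ε) where h₂ is the binary entropy function.
h₂(0.049) = −0.049·log₂0.049 − 0.951·log₂0.951 = 0.2821.
C = 1 − 0.2821 = 0.7179 bits per channel use.

0.7179 bits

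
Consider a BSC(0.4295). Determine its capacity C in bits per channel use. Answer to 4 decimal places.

0.0144 bits

Binary symmetric channel: C = 1 − h₂(ε) where h₂ is the binary entropy function.
h₂(0.4295) = −0.4295·log₂0.4295 − 0.5705·log₂0.5705 = 0.9856.
C = 1 − 0.9856 = 0.0144 bits per channel use.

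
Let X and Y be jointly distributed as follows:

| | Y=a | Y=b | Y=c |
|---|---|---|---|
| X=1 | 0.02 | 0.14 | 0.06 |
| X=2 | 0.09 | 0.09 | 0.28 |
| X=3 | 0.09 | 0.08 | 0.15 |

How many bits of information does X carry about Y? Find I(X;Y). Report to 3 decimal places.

0.107 bits

Marginals: p(X) = (0.2200, 0.4600, 0.3200), p(Y) = (0.2000, 0.3100, 0.4900).
I(X;Y) = H(X) + H(Y) − H(X,Y).
H(X) = 1.5219, H(Y) = 1.4925, H(X,Y) = 2.9078.
I(X;Y) = 1.5219 + 1.4925 − 2.9078 = 0.107 bits.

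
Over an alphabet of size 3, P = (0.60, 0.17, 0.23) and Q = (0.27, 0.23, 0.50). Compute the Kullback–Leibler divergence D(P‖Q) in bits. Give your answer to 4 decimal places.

0.3594 bits

D(P‖Q) = Σ p·log₂(p/q).
  0.60·log₂(0.60/0.27) = 0.69120
  0.17·log₂(0.17/0.23) = -0.07414
  0.23·log₂(0.23/0.50) = -0.25767
D(P‖Q) = 0.3594 bits.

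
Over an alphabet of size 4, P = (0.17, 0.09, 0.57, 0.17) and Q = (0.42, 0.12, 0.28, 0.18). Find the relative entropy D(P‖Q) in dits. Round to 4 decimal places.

D(P‖Q) = Σ p·log₁₀(p/q).
  0.17·log₁₀(0.17/0.42) = -0.06678
  0.09·log₁₀(0.09/0.12) = -0.01124
  0.57·log₁₀(0.57/0.28) = 0.17597
  0.17·log₁₀(0.17/0.18) = -0.00422
D(P‖Q) = 0.0937 dits.

0.0937 dits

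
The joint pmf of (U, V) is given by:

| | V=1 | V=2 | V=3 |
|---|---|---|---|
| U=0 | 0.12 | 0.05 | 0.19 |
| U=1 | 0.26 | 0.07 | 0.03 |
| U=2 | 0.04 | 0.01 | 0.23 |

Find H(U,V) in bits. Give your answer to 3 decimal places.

2.704 bits

H(U,V) = −Σ p(x,y)·log₂ p(x,y) over all 9 cells.
  cell (0,1): −0.12·log₂0.12 = 0.3671
  cell (0,2): −0.05·log₂0.05 = 0.2161
  cell (0,3): −0.19·log₂0.19 = 0.4552
  cell (1,1): −0.26·log₂0.26 = 0.5053
  cell (1,2): −0.07·log₂0.07 = 0.2686
  cell (1,3): −0.03·log₂0.03 = 0.1518
  cell (2,1): −0.04·log₂0.04 = 0.1858
  cell (2,2): −0.01·log₂0.01 = 0.0664
  cell (2,3): −0.23·log₂0.23 = 0.4877
Sum = 2.704 bits.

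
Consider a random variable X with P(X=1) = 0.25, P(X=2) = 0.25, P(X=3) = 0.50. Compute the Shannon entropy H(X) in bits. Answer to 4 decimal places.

1.5000 bits

H(X) = −Σ p·log₂ p.
  −(0.25)·log₂(0.25) = 0.50000
  −(0.25)·log₂(0.25) = 0.50000
  −(0.50)·log₂(0.50) = 0.50000
Sum: 0.50000 + 0.50000 + 0.50000 = 1.5000 bits.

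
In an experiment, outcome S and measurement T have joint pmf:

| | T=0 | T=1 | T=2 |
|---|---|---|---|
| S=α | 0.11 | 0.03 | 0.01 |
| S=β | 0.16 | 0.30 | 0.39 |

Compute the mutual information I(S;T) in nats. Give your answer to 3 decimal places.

0.093 nats

Marginals: p(S) = (0.1500, 0.8500), p(T) = (0.2700, 0.3300, 0.4000).
I(S;T) = Σ p(x,y)·ln[p(x,y)/(p(x)p(y))].
  (α,0): 0.11·ln(2.7160) = 0.1099
  (α,1): 0.03·ln(0.6061) = -0.0150
  (α,2): 0.01·ln(0.1667) = -0.0179
  (β,0): 0.16·ln(0.6972) = -0.0577
  (β,1): 0.30·ln(1.0695) = 0.0202
  (β,2): 0.39·ln(1.1471) = 0.0535
Sum = 0.093 nats.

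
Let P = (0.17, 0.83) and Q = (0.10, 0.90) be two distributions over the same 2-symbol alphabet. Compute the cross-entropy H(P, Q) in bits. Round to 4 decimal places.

H(P,Q) = −Σ p·log₂ q.
  −0.17·log₂(0.10) = 0.56473
  −0.83·log₂(0.90) = 0.12616
H(P,Q) = 0.6909 bits.

0.6909 bits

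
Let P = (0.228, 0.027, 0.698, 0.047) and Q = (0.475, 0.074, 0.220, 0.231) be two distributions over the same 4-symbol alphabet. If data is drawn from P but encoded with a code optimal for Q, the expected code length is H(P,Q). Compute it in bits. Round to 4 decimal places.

1.9704 bits

H(P,Q) = −Σ p·log₂ q.
  −0.228·log₂(0.475) = 0.24487
  −0.027·log₂(0.074) = 0.10142
  −0.698·log₂(0.220) = 1.52473
  −0.047·log₂(0.231) = 0.09936
H(P,Q) = 1.9704 bits.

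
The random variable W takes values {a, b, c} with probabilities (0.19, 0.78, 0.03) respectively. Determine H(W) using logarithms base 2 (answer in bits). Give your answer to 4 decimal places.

H(W) = −Σ p·log₂ p.
  −(0.19)·log₂(0.19) = 0.45523
  −(0.78)·log₂(0.78) = 0.27959
  −(0.03)·log₂(0.03) = 0.15177
Sum: 0.45523 + 0.27959 + 0.15177 = 0.8866 bits.

0.8866 bits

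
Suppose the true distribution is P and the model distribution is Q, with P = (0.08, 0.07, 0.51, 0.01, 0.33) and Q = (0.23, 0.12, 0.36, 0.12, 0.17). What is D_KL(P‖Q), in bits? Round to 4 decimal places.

0.3599 bits

D(P‖Q) = Σ p·log₂(p/q).
  0.08·log₂(0.08/0.23) = -0.12188
  0.07·log₂(0.07/0.12) = -0.05443
  0.51·log₂(0.51/0.36) = 0.25628
  0.01·log₂(0.01/0.12) = -0.03585
  0.33·log₂(0.33/0.17) = 0.31579
D(P‖Q) = 0.3599 bits.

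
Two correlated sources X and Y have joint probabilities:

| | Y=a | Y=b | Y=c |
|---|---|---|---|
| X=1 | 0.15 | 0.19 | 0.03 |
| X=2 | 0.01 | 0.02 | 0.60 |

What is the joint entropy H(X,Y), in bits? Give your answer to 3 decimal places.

1.639 bits

H(X,Y) = −Σ p(x,y)·log₂ p(x,y) over all 6 cells.
  cell (1,a): −0.15·log₂0.15 = 0.4105
  cell (1,b): −0.19·log₂0.19 = 0.4552
  cell (1,c): −0.03·log₂0.03 = 0.1518
  cell (2,a): −0.01·log₂0.01 = 0.0664
  cell (2,b): −0.02·log₂0.02 = 0.1129
  cell (2,c): −0.60·log₂0.60 = 0.4422
Sum = 1.639 bits.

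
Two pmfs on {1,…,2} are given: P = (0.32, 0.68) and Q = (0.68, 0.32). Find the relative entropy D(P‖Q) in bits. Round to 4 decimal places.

D(P‖Q) = Σ p·log₂(p/q).
  0.32·log₂(0.32/0.68) = -0.34799
  0.68·log₂(0.68/0.32) = 0.73947
D(P‖Q) = 0.3915 bits.

0.3915 bits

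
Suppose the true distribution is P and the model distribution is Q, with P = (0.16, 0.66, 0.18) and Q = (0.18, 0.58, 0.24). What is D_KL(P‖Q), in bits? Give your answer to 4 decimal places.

0.0211 bits

D(P‖Q) = Σ p·log₂(p/q).
  0.16·log₂(0.16/0.18) = -0.02719
  0.66·log₂(0.66/0.58) = 0.12303
  0.18·log₂(0.18/0.24) = -0.07471
D(P‖Q) = 0.0211 bits.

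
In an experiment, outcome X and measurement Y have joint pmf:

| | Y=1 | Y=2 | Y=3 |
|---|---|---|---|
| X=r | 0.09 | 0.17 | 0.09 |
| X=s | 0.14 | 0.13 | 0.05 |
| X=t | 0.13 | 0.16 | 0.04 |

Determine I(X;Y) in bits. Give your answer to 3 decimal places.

Marginals: p(X) = (0.3500, 0.3200, 0.3300), p(Y) = (0.3600, 0.4600, 0.1800).
I(X;Y) = H(X) + H(Y) − H(X,Y).
H(X) = 1.5840, H(Y) = 1.4913, H(X,Y) = 3.0472.
I(X;Y) = 1.5840 + 1.4913 − 3.0472 = 0.028 bits.

0.028 bits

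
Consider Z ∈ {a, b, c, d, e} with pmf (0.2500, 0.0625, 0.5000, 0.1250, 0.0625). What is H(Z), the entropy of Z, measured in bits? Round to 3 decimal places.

H(Z) = −Σ p·log₂ p.
  −(0.2500)·log₂(0.2500) = 0.5000
  −(0.0625)·log₂(0.0625) = 0.2500
  −(0.5000)·log₂(0.5000) = 0.5000
  −(0.1250)·log₂(0.1250) = 0.3750
  −(0.0625)·log₂(0.0625) = 0.2500
Sum: 0.5000 + 0.2500 + 0.5000 + 0.3750 + 0.2500 = 1.875 bits.

1.875 bits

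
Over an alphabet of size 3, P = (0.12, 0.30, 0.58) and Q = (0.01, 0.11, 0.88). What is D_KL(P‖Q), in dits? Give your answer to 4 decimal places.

D(P‖Q) = Σ p·log₁₀(p/q).
  0.12·log₁₀(0.12/0.01) = 0.12950
  0.30·log₁₀(0.30/0.11) = 0.13072
  0.58·log₁₀(0.58/0.88) = -0.10501
D(P‖Q) = 0.1552 dits.

0.1552 dits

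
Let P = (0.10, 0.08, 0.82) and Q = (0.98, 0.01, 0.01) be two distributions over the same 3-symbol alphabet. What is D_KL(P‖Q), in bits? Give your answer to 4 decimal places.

D(P‖Q) = Σ p·log₂(p/q).
  0.10·log₂(0.10/0.98) = -0.32928
  0.08·log₂(0.08/0.01) = 0.24000
  0.82·log₂(0.82/0.01) = 5.21319
D(P‖Q) = 5.1239 bits.

5.1239 bits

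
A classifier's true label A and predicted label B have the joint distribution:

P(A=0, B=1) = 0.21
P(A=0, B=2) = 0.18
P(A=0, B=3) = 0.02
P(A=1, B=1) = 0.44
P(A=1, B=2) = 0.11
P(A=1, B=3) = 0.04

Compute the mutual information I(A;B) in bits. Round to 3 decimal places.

0.054 bits

Marginals: p(A) = (0.4100, 0.5900), p(B) = (0.6500, 0.2900, 0.0600).
I(A;B) = Σ p(x,y)·log₂[p(x,y)/(p(x)p(y))].
  (0,1): 0.21·log₂(0.7880) = -0.0722
  (0,2): 0.18·log₂(1.5139) = 0.1077
  (0,3): 0.02·log₂(0.8130) = -0.0060
  (1,1): 0.44·log₂(1.1473) = 0.0872
  (1,2): 0.11·log₂(0.6429) = -0.0701
  (1,3): 0.04·log₂(1.1299) = 0.0071
Sum = 0.054 bits.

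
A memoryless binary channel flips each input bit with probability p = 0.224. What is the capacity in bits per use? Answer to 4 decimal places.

0.2326 bits

Binary symmetric channel: C = 1 − h₂(ε) where h₂ is the binary entropy function.
h₂(0.224) = −0.224·log₂0.224 − 0.776·log₂0.776 = 0.7674.
C = 1 − 0.7674 = 0.2326 bits per channel use.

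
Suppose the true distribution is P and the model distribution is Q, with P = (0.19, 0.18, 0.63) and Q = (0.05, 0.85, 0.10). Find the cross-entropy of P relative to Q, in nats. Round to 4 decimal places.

H(P,Q) = −Σ p·ln q.
  −0.19·ln(0.05) = 0.56919
  −0.18·ln(0.85) = 0.02925
  −0.63·ln(0.10) = 1.45063
H(P,Q) = 2.0491 nats.

2.0491 nats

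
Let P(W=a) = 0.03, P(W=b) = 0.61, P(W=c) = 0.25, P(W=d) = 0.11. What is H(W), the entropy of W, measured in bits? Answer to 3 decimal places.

H(W) = −Σ p·log₂ p.
  −(0.03)·log₂(0.03) = 0.1518
  −(0.61)·log₂(0.61) = 0.4350
  −(0.25)·log₂(0.25) = 0.5000
  −(0.11)·log₂(0.11) = 0.3503
Sum: 0.1518 + 0.4350 + 0.5000 + 0.3503 = 1.437 bits.

1.437 bits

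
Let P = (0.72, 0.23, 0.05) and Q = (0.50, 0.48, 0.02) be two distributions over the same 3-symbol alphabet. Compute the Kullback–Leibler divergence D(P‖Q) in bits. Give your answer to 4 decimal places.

D(P‖Q) = Σ p·log₂(p/q).
  0.72·log₂(0.72/0.50) = 0.37877
  0.23·log₂(0.23/0.48) = -0.24412
  0.05·log₂(0.05/0.02) = 0.06610
D(P‖Q) = 0.2007 bits.

0.2007 bits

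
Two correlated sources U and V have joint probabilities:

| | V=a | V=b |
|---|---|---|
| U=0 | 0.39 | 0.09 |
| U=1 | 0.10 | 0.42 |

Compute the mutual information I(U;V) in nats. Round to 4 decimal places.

Marginals: p(U) = (0.4800, 0.5200), p(V) = (0.4900, 0.5100).
I(U;V) = Σ p(x,y)·ln[p(x,y)/(p(x)p(y))].
  (0,a): 0.39·ln(1.6582) = 0.19723
  (0,b): 0.09·ln(0.3676) = -0.09006
  (1,a): 0.10·ln(0.3925) = -0.09353
  (1,b): 0.42·ln(1.5837) = 0.19310
Sum = 0.2067 nats.

0.2067 nats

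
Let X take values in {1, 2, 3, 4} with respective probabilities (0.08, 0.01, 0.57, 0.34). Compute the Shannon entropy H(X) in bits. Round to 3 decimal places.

1.349 bits

H(X) = −Σ p·log₂ p.
  −(0.08)·log₂(0.08) = 0.2915
  −(0.01)·log₂(0.01) = 0.0664
  −(0.57)·log₂(0.57) = 0.4623
  −(0.34)·log₂(0.34) = 0.5292
Sum: 0.2915 + 0.0664 + 0.4623 + 0.5292 = 1.349 bits.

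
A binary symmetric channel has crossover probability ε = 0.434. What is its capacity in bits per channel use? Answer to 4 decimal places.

Binary symmetric channel: C = 1 − h₂(ε) where h₂ is the binary entropy function.
h₂(0.434) = −0.434·log₂0.434 − 0.566·log₂0.566 = 0.9874.
C = 1 − 0.9874 = 0.0126 bits per channel use.

0.0126 bits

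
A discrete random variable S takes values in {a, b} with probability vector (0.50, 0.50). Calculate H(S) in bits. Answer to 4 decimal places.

H(S) = −Σ p·log₂ p.
  −(0.50)·log₂(0.50) = 0.50000
  −(0.50)·log₂(0.50) = 0.50000
Sum: 0.50000 + 0.50000 = 1.0000 bits.

1.0000 bits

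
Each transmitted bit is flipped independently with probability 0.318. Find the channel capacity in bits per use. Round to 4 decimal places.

0.0978 bits

Binary symmetric channel: C = 1 − h₂(ε) where h₂ is the binary entropy function.
h₂(0.318) = −0.318·log₂0.318 − 0.682·log₂0.682 = 0.9022.
C = 1 − 0.9022 = 0.0978 bits per channel use.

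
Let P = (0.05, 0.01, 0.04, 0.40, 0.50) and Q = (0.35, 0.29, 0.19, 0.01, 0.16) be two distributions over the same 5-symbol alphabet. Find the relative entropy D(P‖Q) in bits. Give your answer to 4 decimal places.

2.6718 bits

D(P‖Q) = Σ p·log₂(p/q).
  0.05·log₂(0.05/0.35) = -0.14037
  0.01·log₂(0.01/0.29) = -0.04858
  0.04·log₂(0.04/0.19) = -0.08992
  0.40·log₂(0.40/0.01) = 2.12877
  0.50·log₂(0.50/0.16) = 0.82193
D(P‖Q) = 2.6718 bits.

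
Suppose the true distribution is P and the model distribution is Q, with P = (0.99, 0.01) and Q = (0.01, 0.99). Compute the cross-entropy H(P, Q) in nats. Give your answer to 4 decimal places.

4.5592 nats

H(P,Q) = −Σ p·ln q.
  −0.99·ln(0.01) = 4.55912
  −0.01·ln(0.99) = 0.00010
H(P,Q) = 4.5592 nats.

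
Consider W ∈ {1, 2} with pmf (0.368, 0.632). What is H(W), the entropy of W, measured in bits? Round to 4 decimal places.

0.9491 bits

H(W) = −Σ p·log₂ p.
  −(0.368)·log₂(0.368) = 0.53074
  −(0.632)·log₂(0.632) = 0.41839
Sum: 0.53074 + 0.41839 = 0.9491 bits.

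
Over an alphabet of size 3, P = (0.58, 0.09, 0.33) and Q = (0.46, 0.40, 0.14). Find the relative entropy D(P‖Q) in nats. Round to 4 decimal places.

0.2832 nats

D(P‖Q) = Σ p·ln(p/q).
  0.58·ln(0.58/0.46) = 0.13444
  0.09·ln(0.09/0.40) = -0.13425
  0.33·ln(0.33/0.14) = 0.28296
D(P‖Q) = 0.2832 nats.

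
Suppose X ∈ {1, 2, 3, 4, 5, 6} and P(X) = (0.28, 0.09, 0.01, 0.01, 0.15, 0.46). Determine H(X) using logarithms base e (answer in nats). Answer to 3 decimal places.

1.307 nats

H(X) = −Σ p·ln p.
  −(0.28)·ln(0.28) = 0.3564
  −(0.09)·ln(0.09) = 0.2167
  −(0.01)·ln(0.01) = 0.0461
  −(0.01)·ln(0.01) = 0.0461
  −(0.15)·ln(0.15) = 0.2846
  −(0.46)·ln(0.46) = 0.3572
Sum: 0.3564 + 0.2167 + 0.0461 + 0.0461 + 0.2846 + 0.3572 = 1.307 nats.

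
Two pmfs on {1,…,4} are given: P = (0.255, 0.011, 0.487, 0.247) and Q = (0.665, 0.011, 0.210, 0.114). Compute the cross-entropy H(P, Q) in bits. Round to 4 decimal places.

2.0920 bits

H(P,Q) = −Σ p·log₂ q.
  −0.255·log₂(0.665) = 0.15009
  −0.011·log₂(0.011) = 0.07157
  −0.487·log₂(0.210) = 1.09650
  −0.247·log₂(0.114) = 0.77382
H(P,Q) = 2.0920 bits.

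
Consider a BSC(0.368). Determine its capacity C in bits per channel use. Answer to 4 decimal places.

Binary symmetric channel: C = 1 − h₂(ε) where h₂ is the binary entropy function.
h₂(0.368) = −0.368·log₂0.368 − 0.632·log₂0.632 = 0.9491.
C = 1 − 0.9491 = 0.0509 bits per channel use.

0.0509 bits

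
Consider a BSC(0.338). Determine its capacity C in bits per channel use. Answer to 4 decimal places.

0.0771 bits

Binary symmetric channel: C = 1 − h₂(ε) where h₂ is the binary entropy function.
h₂(0.338) = −0.338·log₂0.338 − 0.662·log₂0.662 = 0.9229.
C = 1 − 0.9229 = 0.0771 bits per channel use.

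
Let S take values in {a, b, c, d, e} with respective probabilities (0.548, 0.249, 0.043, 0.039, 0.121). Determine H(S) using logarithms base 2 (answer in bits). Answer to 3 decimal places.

1.721 bits

H(S) = −Σ p·log₂ p.
  −(0.548)·log₂(0.548) = 0.4755
  −(0.249)·log₂(0.249) = 0.4994
  −(0.043)·log₂(0.043) = 0.1952
  −(0.039)·log₂(0.039) = 0.1825
  −(0.121)·log₂(0.121) = 0.3687
Sum: 0.4755 + 0.4994 + 0.1952 + 0.1825 + 0.3687 = 1.721 bits.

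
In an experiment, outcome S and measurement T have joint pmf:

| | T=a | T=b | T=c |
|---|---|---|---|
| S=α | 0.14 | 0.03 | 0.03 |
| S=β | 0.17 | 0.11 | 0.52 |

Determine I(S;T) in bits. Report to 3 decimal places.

0.141 bits

Marginals: p(S) = (0.2000, 0.8000), p(T) = (0.3100, 0.1400, 0.5500).
I(S;T) = H(S) + H(T) − H(S,T).
H(S) = 0.7219, H(T) = 1.3953, H(S,T) = 1.9761.
I(S;T) = 0.7219 + 1.3953 − 1.9761 = 0.141 bits.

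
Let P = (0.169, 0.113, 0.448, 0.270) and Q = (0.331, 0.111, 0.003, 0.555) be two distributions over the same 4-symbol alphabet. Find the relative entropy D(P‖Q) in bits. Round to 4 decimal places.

2.7940 bits

D(P‖Q) = Σ p·log₂(p/q).
  0.169·log₂(0.169/0.331) = -0.16390
  0.113·log₂(0.113/0.111) = 0.00291
  0.448·log₂(0.448/0.003) = 3.23563
  0.270·log₂(0.270/0.555) = -0.28067
D(P‖Q) = 2.7940 bits.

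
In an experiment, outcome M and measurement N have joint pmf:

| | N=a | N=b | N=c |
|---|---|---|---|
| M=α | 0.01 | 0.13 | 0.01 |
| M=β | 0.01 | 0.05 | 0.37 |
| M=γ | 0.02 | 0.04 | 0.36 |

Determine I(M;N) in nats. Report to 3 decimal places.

0.201 nats

Marginals: p(M) = (0.1500, 0.4300, 0.4200), p(N) = (0.0400, 0.2200, 0.7400).
I(M;N) = H(M) + H(N) − H(M,N).
H(M) = 1.0118, H(N) = 0.6847, H(M,N) = 1.4958.
I(M;N) = 1.0118 + 0.6847 − 1.4958 = 0.201 nats.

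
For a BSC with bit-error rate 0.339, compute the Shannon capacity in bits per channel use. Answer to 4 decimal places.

0.0761 bits

Binary symmetric channel: C = 1 − h₂(ε) where h₂ is the binary entropy function.
h₂(0.339) = −0.339·log₂0.339 − 0.661·log₂0.661 = 0.9239.
C = 1 − 0.9239 = 0.0761 bits per channel use.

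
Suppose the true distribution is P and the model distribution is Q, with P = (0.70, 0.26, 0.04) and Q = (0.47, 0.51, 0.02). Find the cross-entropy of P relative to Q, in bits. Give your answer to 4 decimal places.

1.2408 bits

H(P,Q) = −Σ p·log₂ q.
  −0.70·log₂(0.47) = 0.76249
  −0.26·log₂(0.51) = 0.25257
  −0.04·log₂(0.02) = 0.22575
H(P,Q) = 1.2408 bits.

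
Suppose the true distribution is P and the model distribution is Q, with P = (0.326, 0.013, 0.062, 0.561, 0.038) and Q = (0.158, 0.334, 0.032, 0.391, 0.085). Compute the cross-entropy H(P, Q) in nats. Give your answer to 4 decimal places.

H(P,Q) = −Σ p·ln q.
  −0.326·ln(0.158) = 0.60152
  −0.013·ln(0.334) = 0.01426
  −0.062·ln(0.032) = 0.21341
  −0.561·ln(0.391) = 0.52681
  −0.038·ln(0.085) = 0.09367
H(P,Q) = 1.4497 nats.

1.4497 nats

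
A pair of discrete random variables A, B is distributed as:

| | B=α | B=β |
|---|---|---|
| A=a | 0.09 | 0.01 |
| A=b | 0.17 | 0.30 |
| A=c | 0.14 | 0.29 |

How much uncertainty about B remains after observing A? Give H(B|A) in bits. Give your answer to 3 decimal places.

0.882 bits

Marginals: p(A) = (0.1000, 0.4700, 0.4300), p(B) = (0.4000, 0.6000).
H(B|A) = Σ p(A) · H(B|A=·).
  A=a: p=0.1000, H(B|A=a) = 0.4690
  A=b: p=0.4700, H(B|A=b) = 0.9441
  A=c: p=0.4300, H(B|A=c) = 0.9103
Weighted sum = 0.882 bits.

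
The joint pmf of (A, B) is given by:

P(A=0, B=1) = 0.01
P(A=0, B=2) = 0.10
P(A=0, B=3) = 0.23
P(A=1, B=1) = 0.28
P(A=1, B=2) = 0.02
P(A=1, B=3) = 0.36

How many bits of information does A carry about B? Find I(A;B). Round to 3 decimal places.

0.215 bits

Marginals: p(A) = (0.3400, 0.6600), p(B) = (0.2900, 0.1200, 0.5900).
I(A;B) = Σ p(x,y)·log₂[p(x,y)/(p(x)p(y))].
  (0,1): 0.01·log₂(0.1014) = -0.0330
  (0,2): 0.10·log₂(2.4510) = 0.1293
  (0,3): 0.23·log₂(1.1466) = 0.0454
  (1,1): 0.28·log₂(1.4629) = 0.1537
  (1,2): 0.02·log₂(0.2525) = -0.0397
  (1,3): 0.36·log₂(0.9245) = -0.0408
Sum = 0.215 bits.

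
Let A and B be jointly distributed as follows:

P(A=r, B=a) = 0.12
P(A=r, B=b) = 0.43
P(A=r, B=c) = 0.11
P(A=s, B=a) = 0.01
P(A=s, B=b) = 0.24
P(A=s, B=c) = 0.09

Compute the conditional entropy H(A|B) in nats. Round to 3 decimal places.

0.610 nats

Chain rule: H(A|B) = H(A,B) − H(B).
Marginals: p(A) = (0.6600, 0.3400), p(B) = (0.1300, 0.6700, 0.2000).
H(A,B) = 1.4654 nats; H(B) = 0.8554 nats.
H(A|B) = 1.4654 − 0.8554 = 0.610 nats.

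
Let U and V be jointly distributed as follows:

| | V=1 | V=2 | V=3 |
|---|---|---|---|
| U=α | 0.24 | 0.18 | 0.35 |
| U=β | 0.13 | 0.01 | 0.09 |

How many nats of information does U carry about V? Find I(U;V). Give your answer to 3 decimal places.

0.037 nats

Marginals: p(U) = (0.7700, 0.2300), p(V) = (0.3700, 0.1900, 0.4400).
I(U;V) = H(U) + H(V) − H(U,V).
H(U) = 0.5393, H(V) = 1.0446, H(U,V) = 1.5466.
I(U;V) = 0.5393 + 1.0446 − 1.5466 = 0.037 nats.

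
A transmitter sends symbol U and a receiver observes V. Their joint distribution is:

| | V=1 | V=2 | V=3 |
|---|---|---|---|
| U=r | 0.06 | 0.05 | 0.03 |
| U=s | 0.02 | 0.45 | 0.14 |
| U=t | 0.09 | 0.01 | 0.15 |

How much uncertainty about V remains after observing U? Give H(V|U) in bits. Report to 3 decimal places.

Chain rule: H(V|U) = H(U,V) − H(U).
Marginals: p(U) = (0.1400, 0.6100, 0.2500), p(V) = (0.1700, 0.5100, 0.3200).
H(U,V) = 2.4294 bits; H(U) = 1.3321 bits.
H(V|U) = 2.4294 − 1.3321 = 1.097 bits.

1.097 bits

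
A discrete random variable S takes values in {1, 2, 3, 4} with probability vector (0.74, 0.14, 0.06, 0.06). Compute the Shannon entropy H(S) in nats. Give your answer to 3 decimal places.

0.836 nats

H(S) = −Σ p·ln p.
  −(0.74)·ln(0.74) = 0.2228
  −(0.14)·ln(0.14) = 0.2753
  −(0.06)·ln(0.06) = 0.1688
  −(0.06)·ln(0.06) = 0.1688
Sum: 0.2228 + 0.2753 + 0.1688 + 0.1688 = 0.836 nats.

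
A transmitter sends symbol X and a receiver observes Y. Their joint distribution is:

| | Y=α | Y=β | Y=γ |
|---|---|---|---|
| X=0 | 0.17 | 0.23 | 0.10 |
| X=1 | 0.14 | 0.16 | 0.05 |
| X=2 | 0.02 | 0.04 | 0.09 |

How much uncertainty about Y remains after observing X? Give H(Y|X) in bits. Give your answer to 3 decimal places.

Marginals: p(X) = (0.5000, 0.3500, 0.1500), p(Y) = (0.3300, 0.4300, 0.2400).
H(Y|X) = Σ p(X) · H(Y|X=·).
  X=0: p=0.5000, H(Y|X=0) = 1.5089
  X=1: p=0.3500, H(Y|X=1) = 1.4461
  X=2: p=0.1500, H(Y|X=2) = 1.3383
Weighted sum = 1.461 bits.

1.461 bits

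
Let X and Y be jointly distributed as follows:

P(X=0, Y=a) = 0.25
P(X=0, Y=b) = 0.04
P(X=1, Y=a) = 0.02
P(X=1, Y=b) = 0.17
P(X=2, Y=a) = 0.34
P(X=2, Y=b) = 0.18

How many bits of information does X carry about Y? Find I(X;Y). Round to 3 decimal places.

0.221 bits

Marginals: p(X) = (0.2900, 0.1900, 0.5200), p(Y) = (0.6100, 0.3900).
I(X;Y) = Σ p(x,y)·log₂[p(x,y)/(p(x)p(y))].
  (0,a): 0.25·log₂(1.4132) = 0.1247
  (0,b): 0.04·log₂(0.3537) = -0.0600
  (1,a): 0.02·log₂(0.1726) = -0.0507
  (1,b): 0.17·log₂(2.2942) = 0.2037
  (2,a): 0.34·log₂(1.0719) = 0.0340
  (2,b): 0.18·log₂(0.8876) = -0.0310
Sum = 0.221 bits.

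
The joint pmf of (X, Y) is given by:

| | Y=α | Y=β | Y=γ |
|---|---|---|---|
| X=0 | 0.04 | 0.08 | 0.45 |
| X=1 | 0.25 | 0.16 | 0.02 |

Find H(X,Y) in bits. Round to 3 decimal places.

H(X,Y) = −Σ p(x,y)·log₂ p(x,y) over all 6 cells.
  cell (0,α): −0.04·log₂0.04 = 0.1858
  cell (0,β): −0.08·log₂0.08 = 0.2915
  cell (0,γ): −0.45·log₂0.45 = 0.5184
  cell (1,α): −0.25·log₂0.25 = 0.5000
  cell (1,β): −0.16·log₂0.16 = 0.4230
  cell (1,γ): −0.02·log₂0.02 = 0.1129
Sum = 2.032 bits.

2.032 bits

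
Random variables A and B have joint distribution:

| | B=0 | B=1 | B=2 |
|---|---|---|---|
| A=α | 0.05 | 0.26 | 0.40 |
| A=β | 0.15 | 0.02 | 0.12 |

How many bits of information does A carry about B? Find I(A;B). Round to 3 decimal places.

0.197 bits

Marginals: p(A) = (0.7100, 0.2900), p(B) = (0.2000, 0.2800, 0.5200).
I(A;B) = Σ p(x,y)·log₂[p(x,y)/(p(x)p(y))].
  (α,0): 0.05·log₂(0.3521) = -0.0753
  (α,1): 0.26·log₂(1.3078) = 0.1007
  (α,2): 0.40·log₂(1.0834) = 0.0462
  (β,0): 0.15·log₂(2.5862) = 0.2056
  (β,1): 0.02·log₂(0.2463) = -0.0404
  (β,2): 0.12·log₂(0.7958) = -0.0396
Sum = 0.197 bits.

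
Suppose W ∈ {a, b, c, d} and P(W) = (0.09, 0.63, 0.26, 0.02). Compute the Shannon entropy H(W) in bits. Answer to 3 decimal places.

H(W) = −Σ p·log₂ p.
  −(0.09)·log₂(0.09) = 0.3127
  −(0.63)·log₂(0.63) = 0.4199
  −(0.26)·log₂(0.26) = 0.5053
  −(0.02)·log₂(0.02) = 0.1129
Sum: 0.3127 + 0.4199 + 0.5053 + 0.1129 = 1.351 bits.

1.351 bits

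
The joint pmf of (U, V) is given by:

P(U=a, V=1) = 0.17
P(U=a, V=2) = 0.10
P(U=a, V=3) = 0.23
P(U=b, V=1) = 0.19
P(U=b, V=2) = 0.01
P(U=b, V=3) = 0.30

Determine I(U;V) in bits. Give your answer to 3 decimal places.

0.069 bits

Marginals: p(U) = (0.5000, 0.5000), p(V) = (0.3600, 0.1100, 0.5300).
I(U;V) = H(U) + H(V) − H(U,V).
H(U) = 1.0000, H(V) = 1.3663, H(U,V) = 2.2972.
I(U;V) = 1.0000 + 1.3663 − 2.2972 = 0.069 bits.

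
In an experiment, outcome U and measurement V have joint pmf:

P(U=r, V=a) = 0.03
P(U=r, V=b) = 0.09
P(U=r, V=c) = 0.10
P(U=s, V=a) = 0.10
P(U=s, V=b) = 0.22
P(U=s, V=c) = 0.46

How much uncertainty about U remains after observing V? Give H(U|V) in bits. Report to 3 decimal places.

0.750 bits

Chain rule: H(U|V) = H(U,V) − H(V).
Marginals: p(U) = (0.2200, 0.7800), p(V) = (0.1300, 0.3100, 0.5600).
H(U,V) = 2.1247 bits; H(V) = 1.3749 bits.
H(U|V) = 2.1247 − 1.3749 = 0.750 bits.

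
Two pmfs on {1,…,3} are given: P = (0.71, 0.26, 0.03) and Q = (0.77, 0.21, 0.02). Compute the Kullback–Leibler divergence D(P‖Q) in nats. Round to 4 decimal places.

0.0101 nats

D(P‖Q) = Σ p·ln(p/q).
  0.71·ln(0.71/0.77) = -0.05760
  0.26·ln(0.26/0.21) = 0.05553
  0.03·ln(0.03/0.02) = 0.01216
D(P‖Q) = 0.0101 nats.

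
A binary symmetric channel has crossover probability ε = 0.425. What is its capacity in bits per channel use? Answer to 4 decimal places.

0.0163 bits

Binary symmetric channel: C = 1 − h₂(ε) where h₂ is the binary entropy function.
h₂(0.425) = −0.425·log₂0.425 − 0.575·log₂0.575 = 0.9837.
C = 1 − 0.9837 = 0.0163 bits per channel use.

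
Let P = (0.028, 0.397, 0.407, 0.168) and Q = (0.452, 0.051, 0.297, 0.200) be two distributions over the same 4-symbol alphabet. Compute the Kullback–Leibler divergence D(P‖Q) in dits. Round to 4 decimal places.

D(P‖Q) = Σ p·log₁₀(p/q).
  0.028·log₁₀(0.028/0.452) = -0.03382
  0.397·log₁₀(0.397/0.051) = 0.35381
  0.407·log₁₀(0.407/0.297) = 0.05569
  0.168·log₁₀(0.168/0.200) = -0.01272
D(P‖Q) = 0.3630 dits.

0.3630 dits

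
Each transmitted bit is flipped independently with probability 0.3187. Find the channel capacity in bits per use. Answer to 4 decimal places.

0.0970 bits

Binary symmetric channel: C = 1 − h₂(ε) where h₂ is the binary entropy function.
h₂(0.3187) = −0.3187·log₂0.3187 − 0.6813·log₂0.6813 = 0.9030.
C = 1 − 0.9030 = 0.0970 bits per channel use.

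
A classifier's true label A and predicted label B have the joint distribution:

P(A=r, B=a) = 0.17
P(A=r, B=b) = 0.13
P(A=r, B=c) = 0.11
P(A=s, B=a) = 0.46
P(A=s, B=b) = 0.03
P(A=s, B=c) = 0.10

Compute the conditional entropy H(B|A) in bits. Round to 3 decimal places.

Chain rule: H(B|A) = H(A,B) − H(A).
Marginals: p(A) = (0.4100, 0.5900), p(B) = (0.6300, 0.1600, 0.2100).
H(A,B) = 2.1668 bits; H(A) = 0.9765 bits.
H(B|A) = 2.1668 − 0.9765 = 1.190 bits.

1.190 bits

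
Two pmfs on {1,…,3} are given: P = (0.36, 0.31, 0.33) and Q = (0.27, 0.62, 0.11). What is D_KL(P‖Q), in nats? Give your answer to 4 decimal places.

D(P‖Q) = Σ p·ln(p/q).
  0.36·ln(0.36/0.27) = 0.10357
  0.31·ln(0.31/0.62) = -0.21488
  0.33·ln(0.33/0.11) = 0.36254
D(P‖Q) = 0.2512 nats.

0.2512 nats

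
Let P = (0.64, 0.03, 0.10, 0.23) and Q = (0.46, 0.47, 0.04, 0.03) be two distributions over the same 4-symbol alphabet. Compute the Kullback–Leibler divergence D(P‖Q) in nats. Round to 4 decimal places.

D(P‖Q) = Σ p·ln(p/q).
  0.64·ln(0.64/0.46) = 0.21135
  0.03·ln(0.03/0.47) = -0.08255
  0.10·ln(0.10/0.04) = 0.09163
  0.23·ln(0.23/0.03) = 0.46848
D(P‖Q) = 0.6889 nats.

0.6889 nats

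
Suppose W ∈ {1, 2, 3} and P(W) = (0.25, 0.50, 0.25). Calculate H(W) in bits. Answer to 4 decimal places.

1.5000 bits

H(W) = −Σ p·log₂ p.
  −(0.25)·log₂(0.25) = 0.50000
  −(0.50)·log₂(0.50) = 0.50000
  −(0.25)·log₂(0.25) = 0.50000
Sum: 0.50000 + 0.50000 + 0.50000 = 1.5000 bits.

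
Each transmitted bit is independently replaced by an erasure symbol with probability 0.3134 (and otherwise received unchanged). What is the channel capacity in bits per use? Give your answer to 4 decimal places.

Binary erasure channel: capacity C = 1 − ε.
C = 1 − 0.3134 = 0.6866 bits per channel use.

0.6866 bits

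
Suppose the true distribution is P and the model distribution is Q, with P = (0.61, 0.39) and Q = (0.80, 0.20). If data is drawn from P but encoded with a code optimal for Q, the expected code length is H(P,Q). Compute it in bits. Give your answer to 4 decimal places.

H(P,Q) = −Σ p·log₂ q.
  −0.61·log₂(0.80) = 0.19638
  −0.39·log₂(0.20) = 0.90555
H(P,Q) = 1.1019 bits.

1.1019 bits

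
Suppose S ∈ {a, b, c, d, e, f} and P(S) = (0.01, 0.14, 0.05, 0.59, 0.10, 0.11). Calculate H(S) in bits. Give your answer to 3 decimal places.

H(S) = −Σ p·log₂ p.
  −(0.01)·log₂(0.01) = 0.0664
  −(0.14)·log₂(0.14) = 0.3971
  −(0.05)·log₂(0.05) = 0.2161
  −(0.59)·log₂(0.59) = 0.4491
  −(0.10)·log₂(0.10) = 0.3322
  −(0.11)·log₂(0.11) = 0.3503
Sum: 0.0664 + 0.3971 + 0.2161 + 0.4491 + 0.3322 + 0.3503 = 1.811 bits.

1.811 bits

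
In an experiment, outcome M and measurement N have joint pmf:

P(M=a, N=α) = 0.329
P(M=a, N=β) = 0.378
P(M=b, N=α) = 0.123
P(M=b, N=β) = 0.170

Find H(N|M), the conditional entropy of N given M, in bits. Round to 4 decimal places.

0.9921 bits

Chain rule: H(N|M) = H(M,N) − H(M).
Marginals: p(M) = (0.7070, 0.2930), p(N) = (0.4520, 0.5480).
H(M,N) = 1.8647 bits; H(M) = 0.8726 bits.
H(N|M) = 1.8647 − 0.8726 = 0.9921 bits.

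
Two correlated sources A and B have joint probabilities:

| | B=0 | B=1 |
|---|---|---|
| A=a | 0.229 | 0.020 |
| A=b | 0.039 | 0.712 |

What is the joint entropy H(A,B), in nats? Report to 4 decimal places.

0.7842 nats

H(A,B) = −Σ p(x,y)·ln p(x,y) over all 4 cells.
  cell (a,0): −0.229·ln0.229 = 0.33755
  cell (a,1): −0.020·ln0.020 = 0.07824
  cell (b,0): −0.039·ln0.039 = 0.12652
  cell (b,1): −0.712·ln0.712 = 0.24185
Sum = 0.7842 nats.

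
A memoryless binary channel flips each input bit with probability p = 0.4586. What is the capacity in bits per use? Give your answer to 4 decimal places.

0.0050 bits

Binary symmetric channel: C = 1 − h₂(ε) where h₂ is the binary entropy function.
h₂(0.4586) = −0.4586·log₂0.4586 − 0.5414·log₂0.5414 = 0.9950.
C = 1 − 0.9950 = 0.0050 bits per channel use.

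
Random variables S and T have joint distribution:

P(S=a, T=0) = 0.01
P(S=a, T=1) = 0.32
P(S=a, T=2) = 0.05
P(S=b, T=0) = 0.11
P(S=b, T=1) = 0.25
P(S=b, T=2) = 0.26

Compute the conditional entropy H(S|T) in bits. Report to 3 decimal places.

0.811 bits

Marginals: p(S) = (0.3800, 0.6200), p(T) = (0.1200, 0.5700, 0.3100).
H(S|T) = Σ p(T) · H(S|T=·).
  T=0: p=0.1200, H(S|T=0) = 0.4138
  T=1: p=0.5700, H(S|T=1) = 0.9891
  T=2: p=0.3100, H(S|T=2) = 0.6374
Weighted sum = 0.811 bits.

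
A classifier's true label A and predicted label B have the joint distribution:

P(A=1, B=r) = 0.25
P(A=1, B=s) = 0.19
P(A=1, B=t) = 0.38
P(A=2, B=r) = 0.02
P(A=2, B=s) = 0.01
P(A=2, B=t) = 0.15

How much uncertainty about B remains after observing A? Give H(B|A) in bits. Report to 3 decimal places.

1.395 bits

Chain rule: H(B|A) = H(A,B) − H(A).
Marginals: p(A) = (0.8200, 0.1800), p(B) = (0.2700, 0.2000, 0.5300).
H(A,B) = 2.0755 bits; H(A) = 0.6801 bits.
H(B|A) = 2.0755 − 0.6801 = 1.395 bits.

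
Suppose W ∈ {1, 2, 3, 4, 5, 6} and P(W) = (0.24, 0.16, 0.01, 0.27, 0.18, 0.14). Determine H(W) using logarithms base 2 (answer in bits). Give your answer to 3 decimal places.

2.336 bits

H(W) = −Σ p·log₂ p.
  −(0.24)·log₂(0.24) = 0.4941
  −(0.16)·log₂(0.16) = 0.4230
  −(0.01)·log₂(0.01) = 0.0664
  −(0.27)·log₂(0.27) = 0.5100
  −(0.18)·log₂(0.18) = 0.4453
  −(0.14)·log₂(0.14) = 0.3971
Sum: 0.4941 + 0.4230 + 0.0664 + 0.5100 + 0.4453 + 0.3971 = 2.336 bits.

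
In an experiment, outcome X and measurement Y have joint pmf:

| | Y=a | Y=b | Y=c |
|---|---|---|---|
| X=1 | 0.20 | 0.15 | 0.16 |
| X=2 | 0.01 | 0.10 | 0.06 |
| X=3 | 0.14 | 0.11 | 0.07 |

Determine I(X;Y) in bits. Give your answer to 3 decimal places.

Marginals: p(X) = (0.5100, 0.1700, 0.3200), p(Y) = (0.3500, 0.3600, 0.2900).
I(X;Y) = H(X) + H(Y) − H(X,Y).
H(X) = 1.4561, H(Y) = 1.5786, H(X,Y) = 2.9561.
I(X;Y) = 1.4561 + 1.5786 − 2.9561 = 0.079 bits.

0.079 bits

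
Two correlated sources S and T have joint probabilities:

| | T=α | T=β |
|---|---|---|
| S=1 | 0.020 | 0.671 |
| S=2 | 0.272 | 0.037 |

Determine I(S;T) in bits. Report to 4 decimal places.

Marginals: p(S) = (0.6910, 0.3090), p(T) = (0.2920, 0.7080).
I(S;T) = H(S) + H(T) − H(S,T).
H(S) = 0.8920, H(T) = 0.8713, H(S,T) = 1.1860.
I(S;T) = 0.8920 + 0.8713 − 1.1860 = 0.5773 bits.

0.5773 bits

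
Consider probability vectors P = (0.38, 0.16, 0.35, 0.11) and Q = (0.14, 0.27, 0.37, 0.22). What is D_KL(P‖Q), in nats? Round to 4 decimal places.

0.2000 nats

D(P‖Q) = Σ p·ln(p/q).
  0.38·ln(0.38/0.14) = 0.37944
  0.16·ln(0.16/0.27) = -0.08372
  0.35·ln(0.35/0.37) = -0.01945
  0.11·ln(0.11/0.22) = -0.07625
D(P‖Q) = 0.2000 nats.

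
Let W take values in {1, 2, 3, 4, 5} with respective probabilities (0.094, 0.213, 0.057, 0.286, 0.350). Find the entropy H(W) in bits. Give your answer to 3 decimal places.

2.078 bits

H(W) = −Σ p·log₂ p.
  −(0.094)·log₂(0.094) = 0.3207
  −(0.213)·log₂(0.213) = 0.4752
  −(0.057)·log₂(0.057) = 0.2356
  −(0.286)·log₂(0.286) = 0.5165
  −(0.350)·log₂(0.350) = 0.5301
Sum: 0.3207 + 0.4752 + 0.2356 + 0.5165 + 0.5301 = 2.078 bits.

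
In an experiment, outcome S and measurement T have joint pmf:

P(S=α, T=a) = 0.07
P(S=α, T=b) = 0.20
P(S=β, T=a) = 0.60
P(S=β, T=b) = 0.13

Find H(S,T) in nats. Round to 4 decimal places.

1.0798 nats

H(S,T) = −Σ p(x,y)·ln p(x,y) over all 4 cells.
  cell (α,a): −0.07·ln0.07 = 0.18615
  cell (α,b): −0.20·ln0.20 = 0.32189
  cell (β,a): −0.60·ln0.60 = 0.30650
  cell (β,b): −0.13·ln0.13 = 0.26523
Sum = 1.0798 nats.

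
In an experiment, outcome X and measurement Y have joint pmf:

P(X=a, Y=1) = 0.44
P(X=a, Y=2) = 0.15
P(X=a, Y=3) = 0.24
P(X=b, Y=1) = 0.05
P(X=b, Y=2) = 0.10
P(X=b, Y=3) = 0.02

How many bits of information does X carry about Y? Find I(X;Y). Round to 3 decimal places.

0.080 bits

Marginals: p(X) = (0.8300, 0.1700), p(Y) = (0.4900, 0.2500, 0.2600).
I(X;Y) = Σ p(x,y)·log₂[p(x,y)/(p(x)p(y))].
  (a,1): 0.44·log₂(1.0819) = 0.0500
  (a,2): 0.15·log₂(0.7229) = -0.0702
  (a,3): 0.24·log₂(1.1121) = 0.0368
  (b,1): 0.05·log₂(0.6002) = -0.0368
  (b,2): 0.10·log₂(2.3529) = 0.1234
  (b,3): 0.02·log₂(0.4525) = -0.0229
Sum = 0.080 bits.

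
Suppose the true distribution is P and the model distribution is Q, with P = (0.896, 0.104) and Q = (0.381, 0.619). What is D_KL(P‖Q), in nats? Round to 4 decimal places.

D(P‖Q) = Σ p·ln(p/q).
  0.896·ln(0.896/0.381) = 0.76621
  0.104·ln(0.104/0.619) = -0.18551
D(P‖Q) = 0.5807 nats.

0.5807 nats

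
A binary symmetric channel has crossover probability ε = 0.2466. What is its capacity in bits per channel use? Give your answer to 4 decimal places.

Binary symmetric channel: C = 1 − h₂(ε) where h₂ is the binary entropy function.
h₂(0.2466) = −0.2466·log₂0.2466 − 0.7534·log₂0.7534 = 0.8058.
C = 1 − 0.8058 = 0.1942 bits per channel use.

0.1942 bits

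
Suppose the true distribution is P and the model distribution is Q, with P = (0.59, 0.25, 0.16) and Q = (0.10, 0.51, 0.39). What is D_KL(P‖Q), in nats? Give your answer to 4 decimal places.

D(P‖Q) = Σ p·ln(p/q).
  0.59·ln(0.59/0.10) = 1.04722
  0.25·ln(0.25/0.51) = -0.17824
  0.16·ln(0.16/0.39) = -0.14256
D(P‖Q) = 0.7264 nats.

0.7264 nats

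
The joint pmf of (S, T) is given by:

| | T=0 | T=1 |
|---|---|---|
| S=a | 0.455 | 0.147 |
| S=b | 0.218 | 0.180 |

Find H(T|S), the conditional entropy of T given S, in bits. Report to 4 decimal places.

Marginals: p(S) = (0.6020, 0.3980), p(T) = (0.6730, 0.3270).
H(T|S) = Σ p(S) · H(T|S=·).
  S=a: p=0.6020, H(T|S=a) = 0.8019
  S=b: p=0.3980, H(T|S=b) = 0.9934
Weighted sum = 0.8781 bits.

0.8781 bits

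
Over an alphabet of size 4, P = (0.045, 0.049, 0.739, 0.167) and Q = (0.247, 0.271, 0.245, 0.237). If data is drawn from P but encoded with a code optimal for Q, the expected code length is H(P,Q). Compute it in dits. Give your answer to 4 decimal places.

H(P,Q) = −Σ p·log₁₀ q.
  −0.045·log₁₀(0.247) = 0.02733
  −0.049·log₁₀(0.271) = 0.02778
  −0.739·log₁₀(0.245) = 0.45141
  −0.167·log₁₀(0.237) = 0.10442
H(P,Q) = 0.6109 dits.

0.6109 dits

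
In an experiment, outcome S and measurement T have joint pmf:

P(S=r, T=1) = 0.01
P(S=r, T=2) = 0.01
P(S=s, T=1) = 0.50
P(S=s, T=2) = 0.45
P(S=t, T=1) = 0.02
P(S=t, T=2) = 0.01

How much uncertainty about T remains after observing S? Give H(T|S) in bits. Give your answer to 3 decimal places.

0.996 bits

Marginals: p(S) = (0.0200, 0.9500, 0.0300), p(T) = (0.5300, 0.4700).
H(T|S) = Σ p(S) · H(T|S=·).
  S=r: p=0.0200, H(T|S=r) = 1.0000
  S=s: p=0.9500, H(T|S=s) = 0.9980
  S=t: p=0.0300, H(T|S=t) = 0.9183
Weighted sum = 0.996 bits.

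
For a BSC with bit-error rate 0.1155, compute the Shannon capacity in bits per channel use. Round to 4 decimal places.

Binary symmetric channel: C = 1 − h₂(ε) where h₂ is the binary entropy function.
h₂(0.1155) = −0.1155·log₂0.1155 − 0.8845·log₂0.8845 = 0.5163.
C = 1 − 0.5163 = 0.4837 bits per channel use.

0.4837 bits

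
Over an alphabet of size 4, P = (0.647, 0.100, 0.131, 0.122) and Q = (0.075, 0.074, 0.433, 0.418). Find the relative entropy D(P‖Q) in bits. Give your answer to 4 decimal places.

1.6121 bits

D(P‖Q) = Σ p·log₂(p/q).
  0.647·log₂(0.647/0.075) = 2.01140
  0.100·log₂(0.100/0.074) = 0.04344
  0.131·log₂(0.131/0.433) = -0.22595
  0.122·log₂(0.122/0.418) = -0.21675
D(P‖Q) = 1.6121 bits.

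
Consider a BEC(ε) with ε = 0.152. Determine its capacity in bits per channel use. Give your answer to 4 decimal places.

Binary erasure channel: capacity C = 1 − ε.
C = 1 − 0.152 = 0.8480 bits per channel use.

0.8480 bits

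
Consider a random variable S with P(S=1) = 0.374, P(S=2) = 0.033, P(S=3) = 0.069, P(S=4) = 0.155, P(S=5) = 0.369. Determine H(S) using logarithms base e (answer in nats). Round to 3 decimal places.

1.322 nats

H(S) = −Σ p·ln p.
  −(0.374)·ln(0.374) = 0.3678
  −(0.033)·ln(0.033) = 0.1126
  −(0.069)·ln(0.069) = 0.1845
  −(0.155)·ln(0.155) = 0.2890
  −(0.369)·ln(0.369) = 0.3679
Sum: 0.3678 + 0.1126 + 0.1845 + 0.2890 + 0.3679 = 1.322 nats.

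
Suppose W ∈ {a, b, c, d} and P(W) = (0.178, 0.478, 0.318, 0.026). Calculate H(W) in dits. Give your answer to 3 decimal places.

0.486 dits

H(W) = −Σ p·log₁₀ p.
  −(0.178)·log₁₀(0.178) = 0.1334
  −(0.478)·log₁₀(0.478) = 0.1532
  −(0.318)·log₁₀(0.318) = 0.1582
  −(0.026)·log₁₀(0.026) = 0.0412
Sum: 0.1334 + 0.1532 + 0.1582 + 0.0412 = 0.486 dits.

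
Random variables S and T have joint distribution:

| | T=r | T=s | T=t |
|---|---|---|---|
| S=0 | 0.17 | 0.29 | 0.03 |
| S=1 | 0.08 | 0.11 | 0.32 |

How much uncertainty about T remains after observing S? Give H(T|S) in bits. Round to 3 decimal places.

Chain rule: H(T|S) = H(S,T) − H(S).
Marginals: p(S) = (0.4900, 0.5100), p(T) = (0.2500, 0.4000, 0.3500).
H(S,T) = 2.2721 bits; H(S) = 0.9997 bits.
H(T|S) = 2.2721 − 0.9997 = 1.272 bits.

1.272 bits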